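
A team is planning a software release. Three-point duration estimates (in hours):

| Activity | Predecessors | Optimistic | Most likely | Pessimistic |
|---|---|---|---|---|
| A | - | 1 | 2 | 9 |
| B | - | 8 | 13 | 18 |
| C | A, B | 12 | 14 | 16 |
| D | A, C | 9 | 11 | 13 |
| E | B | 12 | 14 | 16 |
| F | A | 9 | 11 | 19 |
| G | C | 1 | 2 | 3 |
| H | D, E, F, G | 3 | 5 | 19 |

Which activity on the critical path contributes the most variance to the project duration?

H

te_A = (1 + 4·2 + 9)/6 = 18/6 = 3; σ²_A = ((9−1)/6)² = 1.778
te_B = (8 + 4·13 + 18)/6 = 78/6 = 13; σ²_B = ((18−8)/6)² = 2.778
te_C = (12 + 4·14 + 16)/6 = 84/6 = 14; σ²_C = ((16−12)/6)² = 0.444
te_D = (9 + 4·11 + 13)/6 = 66/6 = 11; σ²_D = ((13−9)/6)² = 0.444
te_E = (12 + 4·14 + 16)/6 = 84/6 = 14; σ²_E = ((16−12)/6)² = 0.444
te_F = (9 + 4·11 + 19)/6 = 72/6 = 12; σ²_F = ((19−9)/6)² = 2.778
te_G = (1 + 4·2 + 3)/6 = 12/6 = 2; σ²_G = ((3−1)/6)² = 0.111
te_H = (3 + 4·5 + 19)/6 = 42/6 = 7; σ²_H = ((19−3)/6)² = 7.111

Forward pass:
ES_A = 0; EF_A = 3
ES_B = 0; EF_B = 13
ES_C = max(EF_A=3, EF_B=13) = 13; EF_C = 13+14 = 27
ES_D = max(EF_A=3, EF_C=27) = 27; EF_D = 27+11 = 38
ES_E = 13; EF_E = 13+14 = 27
ES_F = 3; EF_F = 3+12 = 15
ES_G = 27; EF_G = 27+2 = 29
ES_H = max(EF_D=38, EF_E=27, EF_F=15, EF_G=29) = 38; EF_H = 38+7 = 45
Expected project duration μ = 45 hours. Critical path: B → C → D → H.

Variances on critical path: σ²_B=2.778, σ²_C=0.444, σ²_D=0.444, σ²_H=7.111.
Largest is σ²_H = 7.111.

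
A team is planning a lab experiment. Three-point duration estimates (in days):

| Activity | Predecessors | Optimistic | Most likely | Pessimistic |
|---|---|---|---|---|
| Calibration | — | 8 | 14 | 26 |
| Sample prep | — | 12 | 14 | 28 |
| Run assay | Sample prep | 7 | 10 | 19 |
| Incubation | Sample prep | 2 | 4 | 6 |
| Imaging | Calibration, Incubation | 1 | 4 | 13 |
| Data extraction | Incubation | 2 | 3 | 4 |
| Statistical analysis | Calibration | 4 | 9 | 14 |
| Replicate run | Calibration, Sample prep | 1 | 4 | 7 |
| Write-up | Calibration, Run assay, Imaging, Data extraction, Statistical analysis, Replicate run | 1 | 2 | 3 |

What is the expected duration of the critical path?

29 days

te_Calibration = (8 + 4·14 + 26)/6 = 90/6 = 15
te_Sample prep = (12 + 4·14 + 28)/6 = 96/6 = 16
te_Run assay = (7 + 4·10 + 19)/6 = 66/6 = 11
te_Incubation = (2 + 4·4 + 6)/6 = 24/6 = 4
te_Imaging = (1 + 4·4 + 13)/6 = 30/6 = 5
te_Data extraction = (2 + 4·3 + 4)/6 = 18/6 = 3
te_Statistical analysis = (4 + 4·9 + 14)/6 = 54/6 = 9
te_Replicate run = (1 + 4·4 + 7)/6 = 24/6 = 4
te_Write-up = (1 + 4·2 + 3)/6 = 12/6 = 2

Forward pass:
ES_Calibration = 0; EF_Calibration = 15
ES_Sample prep = 0; EF_Sample prep = 16
ES_Run assay = 16; EF_Run assay = 16+11 = 27
ES_Incubation = 16; EF_Incubation = 16+4 = 20
ES_Imaging = max(EF_Calibration=15, EF_Incubation=20) = 20; EF_Imaging = 20+5 = 25
ES_Data extraction = 20; EF_Data extraction = 20+3 = 23
ES_Statistical analysis = 15; EF_Statistical analysis = 15+9 = 24
ES_Replicate run = max(EF_Calibration=15, EF_Sample prep=16) = 16; EF_Replicate run = 16+4 = 20
ES_Write-up = max(EF_Calibration=15, EF_Run assay=27, EF_Imaging=25, EF_Data extraction=23, EF_Statistical analysis=24, EF_Replicate run=20) = 27; EF_Write-up = 27+2 = 29
Expected project duration μ = 29 days. Critical path: Sample prep → Run assay → Write-up.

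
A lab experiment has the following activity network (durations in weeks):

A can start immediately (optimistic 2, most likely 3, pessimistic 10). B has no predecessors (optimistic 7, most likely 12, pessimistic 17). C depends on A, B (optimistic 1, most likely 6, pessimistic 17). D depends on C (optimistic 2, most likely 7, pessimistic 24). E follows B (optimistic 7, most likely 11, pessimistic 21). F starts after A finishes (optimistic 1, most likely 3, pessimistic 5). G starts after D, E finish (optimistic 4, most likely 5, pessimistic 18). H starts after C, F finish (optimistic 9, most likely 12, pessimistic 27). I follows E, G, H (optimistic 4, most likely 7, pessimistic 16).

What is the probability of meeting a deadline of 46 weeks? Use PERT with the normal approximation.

0.700

te_A = (2 + 4·3 + 10)/6 = 24/6 = 4; σ²_A = ((10−2)/6)² = 1.778
te_B = (7 + 4·12 + 17)/6 = 72/6 = 12; σ²_B = ((17−7)/6)² = 2.778
te_C = (1 + 4·6 + 17)/6 = 42/6 = 7; σ²_C = ((17−1)/6)² = 7.111
te_D = (2 + 4·7 + 24)/6 = 54/6 = 9; σ²_D = ((24−2)/6)² = 13.444
te_E = (7 + 4·11 + 21)/6 = 72/6 = 12; σ²_E = ((21−7)/6)² = 5.444
te_F = (1 + 4·3 + 5)/6 = 18/6 = 3; σ²_F = ((5−1)/6)² = 0.444
te_G = (4 + 4·5 + 18)/6 = 42/6 = 7; σ²_G = ((18−4)/6)² = 5.444
te_H = (9 + 4·12 + 27)/6 = 84/6 = 14; σ²_H = ((27−9)/6)² = 9.000
te_I = (4 + 4·7 + 16)/6 = 48/6 = 8; σ²_I = ((16−4)/6)² = 4.000

Forward pass:
ES_A = 0; EF_A = 4
ES_B = 0; EF_B = 12
ES_C = max(EF_A=4, EF_B=12) = 12; EF_C = 12+7 = 19
ES_D = 19; EF_D = 19+9 = 28
ES_E = 12; EF_E = 12+12 = 24
ES_F = 4; EF_F = 4+3 = 7
ES_G = max(EF_D=28, EF_E=24) = 28; EF_G = 28+7 = 35
ES_H = max(EF_C=19, EF_F=7) = 19; EF_H = 19+14 = 33
ES_I = max(EF_E=24, EF_G=35, EF_H=33) = 35; EF_I = 35+8 = 43
Expected project duration μ = 43 weeks. Critical path: B → C → D → G → I.

Variance along critical path = 2.778 + 7.111 + 13.444 + 5.444 + 4.000 = 32.778; σ = √32.778 = 5.725 weeks.
Z = (46 − 43) / 5.725 = 0.524
P(T ≤ 46) = Φ(0.524) ≈ 0.700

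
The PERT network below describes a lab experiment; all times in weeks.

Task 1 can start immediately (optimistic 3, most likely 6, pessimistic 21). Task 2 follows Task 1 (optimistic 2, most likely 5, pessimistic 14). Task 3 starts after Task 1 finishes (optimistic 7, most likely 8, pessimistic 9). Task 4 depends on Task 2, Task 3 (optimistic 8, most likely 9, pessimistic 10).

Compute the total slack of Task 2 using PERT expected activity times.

te_Task 1 = (3 + 4·6 + 21)/6 = 48/6 = 8
te_Task 2 = (2 + 4·5 + 14)/6 = 36/6 = 6
te_Task 3 = (7 + 4·8 + 9)/6 = 48/6 = 8
te_Task 4 = (8 + 4·9 + 10)/6 = 54/6 = 9

Forward pass:
ES_Task 1 = 0; EF_Task 1 = 8
ES_Task 2 = 8; EF_Task 2 = 8+6 = 14
ES_Task 3 = 8; EF_Task 3 = 8+8 = 16
ES_Task 4 = max(EF_Task 2=14, EF_Task 3=16) = 16; EF_Task 4 = 16+9 = 25
Expected project duration μ = 25 weeks. Critical path: Task 1 → Task 3 → Task 4.

Backward pass:
LF_Task 4 = 25; LS_Task 4 = 25−9 = 16
LF_Task 3 = LS_Task 4 = 16; LS_Task 3 = 16−8 = 8
LF_Task 2 = LS_Task 4 = 16; LS_Task 2 = 16−6 = 10
LF_Task 1 = min(LS_Task 2=10, LS_Task 3=8) = 8; LS_Task 1 = 8−8 = 0
Slack_Task 2 = LS_Task 2 − ES_Task 2 = 10 − 8 = 2

2 weeks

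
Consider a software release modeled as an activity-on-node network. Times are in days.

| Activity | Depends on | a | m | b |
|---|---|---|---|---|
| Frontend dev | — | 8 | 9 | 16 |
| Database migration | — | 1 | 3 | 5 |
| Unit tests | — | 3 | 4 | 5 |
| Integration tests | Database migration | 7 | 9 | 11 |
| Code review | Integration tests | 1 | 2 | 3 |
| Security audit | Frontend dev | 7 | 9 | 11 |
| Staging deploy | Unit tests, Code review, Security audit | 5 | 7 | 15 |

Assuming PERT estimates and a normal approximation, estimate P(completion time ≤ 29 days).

0.814

te_Frontend dev = (8 + 4·9 + 16)/6 = 60/6 = 10; σ²_Frontend dev = ((16−8)/6)² = 1.778
te_Database migration = (1 + 4·3 + 5)/6 = 18/6 = 3; σ²_Database migration = ((5−1)/6)² = 0.444
te_Unit tests = (3 + 4·4 + 5)/6 = 24/6 = 4; σ²_Unit tests = ((5−3)/6)² = 0.111
te_Integration tests = (7 + 4·9 + 11)/6 = 54/6 = 9; σ²_Integration tests = ((11−7)/6)² = 0.444
te_Code review = (1 + 4·2 + 3)/6 = 12/6 = 2; σ²_Code review = ((3−1)/6)² = 0.111
te_Security audit = (7 + 4·9 + 11)/6 = 54/6 = 9; σ²_Security audit = ((11−7)/6)² = 0.444
te_Staging deploy = (5 + 4·7 + 15)/6 = 48/6 = 8; σ²_Staging deploy = ((15−5)/6)² = 2.778

Forward pass:
ES_Frontend dev = 0; EF_Frontend dev = 10
ES_Database migration = 0; EF_Database migration = 3
ES_Unit tests = 0; EF_Unit tests = 4
ES_Integration tests = 3; EF_Integration tests = 3+9 = 12
ES_Code review = 12; EF_Code review = 12+2 = 14
ES_Security audit = 10; EF_Security audit = 10+9 = 19
ES_Staging deploy = max(EF_Unit tests=4, EF_Code review=14, EF_Security audit=19) = 19; EF_Staging deploy = 19+8 = 27
Expected project duration μ = 27 days. Critical path: Frontend dev → Security audit → Staging deploy.

Variance along critical path = 1.778 + 0.444 + 2.778 = 5.000; σ = √5.000 = 2.236 days.
Z = (29 − 27) / 2.236 = 0.894
P(T ≤ 29) = Φ(0.894) ≈ 0.814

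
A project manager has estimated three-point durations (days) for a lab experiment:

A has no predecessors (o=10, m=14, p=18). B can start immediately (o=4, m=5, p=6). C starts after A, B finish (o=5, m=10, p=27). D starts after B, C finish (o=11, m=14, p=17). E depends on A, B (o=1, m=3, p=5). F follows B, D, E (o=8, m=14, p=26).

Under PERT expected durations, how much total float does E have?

23 days

te_A = (10 + 4·14 + 18)/6 = 84/6 = 14
te_B = (4 + 4·5 + 6)/6 = 30/6 = 5
te_C = (5 + 4·10 + 27)/6 = 72/6 = 12
te_D = (11 + 4·14 + 17)/6 = 84/6 = 14
te_E = (1 + 4·3 + 5)/6 = 18/6 = 3
te_F = (8 + 4·14 + 26)/6 = 90/6 = 15

Forward pass:
ES_A = 0; EF_A = 14
ES_B = 0; EF_B = 5
ES_C = max(EF_A=14, EF_B=5) = 14; EF_C = 14+12 = 26
ES_D = max(EF_B=5, EF_C=26) = 26; EF_D = 26+14 = 40
ES_E = max(EF_A=14, EF_B=5) = 14; EF_E = 14+3 = 17
ES_F = max(EF_B=5, EF_D=40, EF_E=17) = 40; EF_F = 40+15 = 55
Expected project duration μ = 55 days. Critical path: A → C → D → F.

Backward pass:
LF_F = 55; LS_F = 55−15 = 40
LF_E = LS_F = 40; LS_E = 40−3 = 37
LF_D = LS_F = 40; LS_D = 40−14 = 26
LF_C = LS_D = 26; LS_C = 26−12 = 14
LF_B = min(LS_C=14, LS_D=26, LS_E=37, LS_F=40) = 14; LS_B = 14−5 = 9
LF_A = min(LS_C=14, LS_E=37) = 14; LS_A = 14−14 = 0
Slack_E = LS_E − ES_E = 37 − 14 = 23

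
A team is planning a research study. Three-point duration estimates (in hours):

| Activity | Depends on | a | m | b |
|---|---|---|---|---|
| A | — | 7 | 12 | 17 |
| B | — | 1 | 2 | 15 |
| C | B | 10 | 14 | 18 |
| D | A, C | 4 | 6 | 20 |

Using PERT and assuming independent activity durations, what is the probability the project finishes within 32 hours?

0.943

te_A = (7 + 4·12 + 17)/6 = 72/6 = 12; σ²_A = ((17−7)/6)² = 2.778
te_B = (1 + 4·2 + 15)/6 = 24/6 = 4; σ²_B = ((15−1)/6)² = 5.444
te_C = (10 + 4·14 + 18)/6 = 84/6 = 14; σ²_C = ((18−10)/6)² = 1.778
te_D = (4 + 4·6 + 20)/6 = 48/6 = 8; σ²_D = ((20−4)/6)² = 7.111

Forward pass:
ES_A = 0; EF_A = 12
ES_B = 0; EF_B = 4
ES_C = 4; EF_C = 4+14 = 18
ES_D = max(EF_A=12, EF_C=18) = 18; EF_D = 18+8 = 26
Expected project duration μ = 26 hours. Critical path: B → C → D.

Variance along critical path = 5.444 + 1.778 + 7.111 = 14.333; σ = √14.333 = 3.786 hours.
Z = (32 − 26) / 3.786 = 1.585
P(T ≤ 32) = Φ(1.585) ≈ 0.943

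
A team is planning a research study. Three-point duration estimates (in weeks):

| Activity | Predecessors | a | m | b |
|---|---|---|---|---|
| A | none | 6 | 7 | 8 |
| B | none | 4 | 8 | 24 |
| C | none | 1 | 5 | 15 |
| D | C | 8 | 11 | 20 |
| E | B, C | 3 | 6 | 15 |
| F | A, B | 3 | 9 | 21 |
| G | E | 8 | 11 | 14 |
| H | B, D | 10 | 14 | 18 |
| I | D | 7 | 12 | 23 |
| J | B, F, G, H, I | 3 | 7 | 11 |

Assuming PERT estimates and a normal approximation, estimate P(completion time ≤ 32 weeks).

0.026

te_A = (6 + 4·7 + 8)/6 = 42/6 = 7; σ²_A = ((8−6)/6)² = 0.111
te_B = (4 + 4·8 + 24)/6 = 60/6 = 10; σ²_B = ((24−4)/6)² = 11.111
te_C = (1 + 4·5 + 15)/6 = 36/6 = 6; σ²_C = ((15−1)/6)² = 5.444
te_D = (8 + 4·11 + 20)/6 = 72/6 = 12; σ²_D = ((20−8)/6)² = 4.000
te_E = (3 + 4·6 + 15)/6 = 42/6 = 7; σ²_E = ((15−3)/6)² = 4.000
te_F = (3 + 4·9 + 21)/6 = 60/6 = 10; σ²_F = ((21−3)/6)² = 9.000
te_G = (8 + 4·11 + 14)/6 = 66/6 = 11; σ²_G = ((14−8)/6)² = 1.000
te_H = (10 + 4·14 + 18)/6 = 84/6 = 14; σ²_H = ((18−10)/6)² = 1.778
te_I = (7 + 4·12 + 23)/6 = 78/6 = 13; σ²_I = ((23−7)/6)² = 7.111
te_J = (3 + 4·7 + 11)/6 = 42/6 = 7; σ²_J = ((11−3)/6)² = 1.778

Forward pass:
ES_A = 0; EF_A = 7
ES_B = 0; EF_B = 10
ES_C = 0; EF_C = 6
ES_D = 6; EF_D = 6+12 = 18
ES_E = max(EF_B=10, EF_C=6) = 10; EF_E = 10+7 = 17
ES_F = max(EF_A=7, EF_B=10) = 10; EF_F = 10+10 = 20
ES_G = 17; EF_G = 17+11 = 28
ES_H = max(EF_B=10, EF_D=18) = 18; EF_H = 18+14 = 32
ES_I = 18; EF_I = 18+13 = 31
ES_J = max(EF_B=10, EF_F=20, EF_G=28, EF_H=32, EF_I=31) = 32; EF_J = 32+7 = 39
Expected project duration μ = 39 weeks. Critical path: C → D → H → J.

Variance along critical path = 5.444 + 4.000 + 1.778 + 1.778 = 13.000; σ = √13.000 = 3.606 weeks.
Z = (32 − 39) / 3.606 = -1.941
P(T ≤ 32) = Φ(-1.941) ≈ 0.026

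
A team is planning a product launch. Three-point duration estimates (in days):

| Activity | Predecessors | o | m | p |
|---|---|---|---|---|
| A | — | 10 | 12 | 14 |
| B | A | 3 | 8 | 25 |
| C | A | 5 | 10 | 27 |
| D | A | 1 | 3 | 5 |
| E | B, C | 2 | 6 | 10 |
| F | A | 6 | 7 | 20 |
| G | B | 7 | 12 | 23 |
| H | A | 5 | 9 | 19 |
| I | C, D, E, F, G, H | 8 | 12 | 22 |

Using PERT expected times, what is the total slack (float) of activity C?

5 days

te_A = (10 + 4·12 + 14)/6 = 72/6 = 12
te_B = (3 + 4·8 + 25)/6 = 60/6 = 10
te_C = (5 + 4·10 + 27)/6 = 72/6 = 12
te_D = (1 + 4·3 + 5)/6 = 18/6 = 3
te_E = (2 + 4·6 + 10)/6 = 36/6 = 6
te_F = (6 + 4·7 + 20)/6 = 54/6 = 9
te_G = (7 + 4·12 + 23)/6 = 78/6 = 13
te_H = (5 + 4·9 + 19)/6 = 60/6 = 10
te_I = (8 + 4·12 + 22)/6 = 78/6 = 13

Forward pass:
ES_A = 0; EF_A = 12
ES_B = 12; EF_B = 12+10 = 22
ES_C = 12; EF_C = 12+12 = 24
ES_D = 12; EF_D = 12+3 = 15
ES_E = max(EF_B=22, EF_C=24) = 24; EF_E = 24+6 = 30
ES_F = 12; EF_F = 12+9 = 21
ES_G = 22; EF_G = 22+13 = 35
ES_H = 12; EF_H = 12+10 = 22
ES_I = max(EF_C=24, EF_D=15, EF_E=30, EF_F=21, EF_G=35, EF_H=22) = 35; EF_I = 35+13 = 48
Expected project duration μ = 48 days. Critical path: A → B → G → I.

Backward pass:
LF_I = 48; LS_I = 48−13 = 35
LF_H = LS_I = 35; LS_H = 35−10 = 25
LF_G = LS_I = 35; LS_G = 35−13 = 22
LF_F = LS_I = 35; LS_F = 35−9 = 26
LF_E = LS_I = 35; LS_E = 35−6 = 29
LF_D = LS_I = 35; LS_D = 35−3 = 32
LF_C = min(LS_E=29, LS_I=35) = 29; LS_C = 29−12 = 17
LF_B = min(LS_E=29, LS_G=22) = 22; LS_B = 22−10 = 12
LF_A = min(LS_B=12, LS_C=17, LS_D=32, LS_F=26, LS_H=25) = 12; LS_A = 12−12 = 0
Slack_C = LS_C − ES_C = 17 − 12 = 5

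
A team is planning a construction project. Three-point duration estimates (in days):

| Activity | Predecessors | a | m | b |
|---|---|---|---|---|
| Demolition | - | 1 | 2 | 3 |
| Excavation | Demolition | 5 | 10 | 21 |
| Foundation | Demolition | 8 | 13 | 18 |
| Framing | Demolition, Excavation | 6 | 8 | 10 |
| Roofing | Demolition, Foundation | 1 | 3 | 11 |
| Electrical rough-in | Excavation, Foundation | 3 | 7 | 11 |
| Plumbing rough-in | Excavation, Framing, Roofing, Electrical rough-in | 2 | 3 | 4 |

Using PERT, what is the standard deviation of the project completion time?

te_Demolition = (1 + 4·2 + 3)/6 = 12/6 = 2; σ²_Demolition = ((3−1)/6)² = 0.111
te_Excavation = (5 + 4·10 + 21)/6 = 66/6 = 11; σ²_Excavation = ((21−5)/6)² = 7.111
te_Foundation = (8 + 4·13 + 18)/6 = 78/6 = 13; σ²_Foundation = ((18−8)/6)² = 2.778
te_Framing = (6 + 4·8 + 10)/6 = 48/6 = 8; σ²_Framing = ((10−6)/6)² = 0.444
te_Roofing = (1 + 4·3 + 11)/6 = 24/6 = 4; σ²_Roofing = ((11−1)/6)² = 2.778
te_Electrical rough-in = (3 + 4·7 + 11)/6 = 42/6 = 7; σ²_Electrical rough-in = ((11−3)/6)² = 1.778
te_Plumbing rough-in = (2 + 4·3 + 4)/6 = 18/6 = 3; σ²_Plumbing rough-in = ((4−2)/6)² = 0.111

Forward pass:
ES_Demolition = 0; EF_Demolition = 2
ES_Excavation = 2; EF_Excavation = 2+11 = 13
ES_Foundation = 2; EF_Foundation = 2+13 = 15
ES_Framing = max(EF_Demolition=2, EF_Excavation=13) = 13; EF_Framing = 13+8 = 21
ES_Roofing = max(EF_Demolition=2, EF_Foundation=15) = 15; EF_Roofing = 15+4 = 19
ES_Electrical rough-in = max(EF_Excavation=13, EF_Foundation=15) = 15; EF_Electrical rough-in = 15+7 = 22
ES_Plumbing rough-in = max(EF_Excavation=13, EF_Framing=21, EF_Roofing=19, EF_Electrical rough-in=22) = 22; EF_Plumbing rough-in = 22+3 = 25
Expected project duration μ = 25 days. Critical path: Demolition → Foundation → Electrical rough-in → Plumbing rough-in.

Variance along critical path = 0.111 + 2.778 + 1.778 + 0.111 = 4.778
σ = √4.778 = 2.186 days

2.19 days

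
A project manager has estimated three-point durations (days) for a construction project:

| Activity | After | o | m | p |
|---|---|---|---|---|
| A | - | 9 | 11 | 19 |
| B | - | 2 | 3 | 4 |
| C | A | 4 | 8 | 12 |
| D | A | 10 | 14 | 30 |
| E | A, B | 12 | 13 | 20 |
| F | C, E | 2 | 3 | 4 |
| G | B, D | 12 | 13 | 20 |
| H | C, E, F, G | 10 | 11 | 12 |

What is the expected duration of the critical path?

te_A = (9 + 4·11 + 19)/6 = 72/6 = 12
te_B = (2 + 4·3 + 4)/6 = 18/6 = 3
te_C = (4 + 4·8 + 12)/6 = 48/6 = 8
te_D = (10 + 4·14 + 30)/6 = 96/6 = 16
te_E = (12 + 4·13 + 20)/6 = 84/6 = 14
te_F = (2 + 4·3 + 4)/6 = 18/6 = 3
te_G = (12 + 4·13 + 20)/6 = 84/6 = 14
te_H = (10 + 4·11 + 12)/6 = 66/6 = 11

Forward pass:
ES_A = 0; EF_A = 12
ES_B = 0; EF_B = 3
ES_C = 12; EF_C = 12+8 = 20
ES_D = 12; EF_D = 12+16 = 28
ES_E = max(EF_A=12, EF_B=3) = 12; EF_E = 12+14 = 26
ES_F = max(EF_C=20, EF_E=26) = 26; EF_F = 26+3 = 29
ES_G = max(EF_B=3, EF_D=28) = 28; EF_G = 28+14 = 42
ES_H = max(EF_C=20, EF_E=26, EF_F=29, EF_G=42) = 42; EF_H = 42+11 = 53
Expected project duration μ = 53 days. Critical path: A → D → G → H.

53 days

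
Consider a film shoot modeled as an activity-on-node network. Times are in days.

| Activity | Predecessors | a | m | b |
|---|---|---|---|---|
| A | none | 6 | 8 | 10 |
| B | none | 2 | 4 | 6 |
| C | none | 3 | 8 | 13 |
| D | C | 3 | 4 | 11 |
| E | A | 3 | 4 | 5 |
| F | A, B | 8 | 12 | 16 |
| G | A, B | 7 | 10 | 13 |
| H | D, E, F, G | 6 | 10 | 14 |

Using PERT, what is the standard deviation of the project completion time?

2.00 days

te_A = (6 + 4·8 + 10)/6 = 48/6 = 8; σ²_A = ((10−6)/6)² = 0.444
te_B = (2 + 4·4 + 6)/6 = 24/6 = 4; σ²_B = ((6−2)/6)² = 0.444
te_C = (3 + 4·8 + 13)/6 = 48/6 = 8; σ²_C = ((13−3)/6)² = 2.778
te_D = (3 + 4·4 + 11)/6 = 30/6 = 5; σ²_D = ((11−3)/6)² = 1.778
te_E = (3 + 4·4 + 5)/6 = 24/6 = 4; σ²_E = ((5−3)/6)² = 0.111
te_F = (8 + 4·12 + 16)/6 = 72/6 = 12; σ²_F = ((16−8)/6)² = 1.778
te_G = (7 + 4·10 + 13)/6 = 60/6 = 10; σ²_G = ((13−7)/6)² = 1.000
te_H = (6 + 4·10 + 14)/6 = 60/6 = 10; σ²_H = ((14−6)/6)² = 1.778

Forward pass:
ES_A = 0; EF_A = 8
ES_B = 0; EF_B = 4
ES_C = 0; EF_C = 8
ES_D = 8; EF_D = 8+5 = 13
ES_E = 8; EF_E = 8+4 = 12
ES_F = max(EF_A=8, EF_B=4) = 8; EF_F = 8+12 = 20
ES_G = max(EF_A=8, EF_B=4) = 8; EF_G = 8+10 = 18
ES_H = max(EF_D=13, EF_E=12, EF_F=20, EF_G=18) = 20; EF_H = 20+10 = 30
Expected project duration μ = 30 days. Critical path: A → F → H.

Variance along critical path = 0.444 + 1.778 + 1.778 = 4.000
σ = √4.000 = 2.000 days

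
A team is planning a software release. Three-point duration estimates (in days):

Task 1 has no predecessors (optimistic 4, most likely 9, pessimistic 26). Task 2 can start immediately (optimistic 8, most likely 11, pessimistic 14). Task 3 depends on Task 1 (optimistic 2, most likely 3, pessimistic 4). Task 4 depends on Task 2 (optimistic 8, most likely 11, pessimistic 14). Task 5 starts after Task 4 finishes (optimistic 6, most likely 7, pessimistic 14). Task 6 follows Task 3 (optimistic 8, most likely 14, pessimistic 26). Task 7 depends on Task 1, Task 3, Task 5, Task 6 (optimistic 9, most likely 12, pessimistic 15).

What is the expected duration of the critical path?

42 days

te_Task 1 = (4 + 4·9 + 26)/6 = 66/6 = 11
te_Task 2 = (8 + 4·11 + 14)/6 = 66/6 = 11
te_Task 3 = (2 + 4·3 + 4)/6 = 18/6 = 3
te_Task 4 = (8 + 4·11 + 14)/6 = 66/6 = 11
te_Task 5 = (6 + 4·7 + 14)/6 = 48/6 = 8
te_Task 6 = (8 + 4·14 + 26)/6 = 90/6 = 15
te_Task 7 = (9 + 4·12 + 15)/6 = 72/6 = 12

Forward pass:
ES_Task 1 = 0; EF_Task 1 = 11
ES_Task 2 = 0; EF_Task 2 = 11
ES_Task 3 = 11; EF_Task 3 = 11+3 = 14
ES_Task 4 = 11; EF_Task 4 = 11+11 = 22
ES_Task 5 = 22; EF_Task 5 = 22+8 = 30
ES_Task 6 = 14; EF_Task 6 = 14+15 = 29
ES_Task 7 = max(EF_Task 1=11, EF_Task 3=14, EF_Task 5=30, EF_Task 6=29) = 30; EF_Task 7 = 30+12 = 42
Expected project duration μ = 42 days. Critical path: Task 2 → Task 4 → Task 5 → Task 7.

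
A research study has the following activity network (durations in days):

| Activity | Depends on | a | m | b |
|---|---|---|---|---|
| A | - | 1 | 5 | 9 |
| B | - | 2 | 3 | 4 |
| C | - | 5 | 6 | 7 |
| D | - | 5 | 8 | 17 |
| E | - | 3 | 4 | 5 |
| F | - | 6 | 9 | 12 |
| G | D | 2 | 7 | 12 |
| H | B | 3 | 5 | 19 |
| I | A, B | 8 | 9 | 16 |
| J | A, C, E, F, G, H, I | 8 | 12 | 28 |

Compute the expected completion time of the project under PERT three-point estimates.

30 days

te_A = (1 + 4·5 + 9)/6 = 30/6 = 5
te_B = (2 + 4·3 + 4)/6 = 18/6 = 3
te_C = (5 + 4·6 + 7)/6 = 36/6 = 6
te_D = (5 + 4·8 + 17)/6 = 54/6 = 9
te_E = (3 + 4·4 + 5)/6 = 24/6 = 4
te_F = (6 + 4·9 + 12)/6 = 54/6 = 9
te_G = (2 + 4·7 + 12)/6 = 42/6 = 7
te_H = (3 + 4·5 + 19)/6 = 42/6 = 7
te_I = (8 + 4·9 + 16)/6 = 60/6 = 10
te_J = (8 + 4·12 + 28)/6 = 84/6 = 14

Forward pass:
ES_A = 0; EF_A = 5
ES_B = 0; EF_B = 3
ES_C = 0; EF_C = 6
ES_D = 0; EF_D = 9
ES_E = 0; EF_E = 4
ES_F = 0; EF_F = 9
ES_G = 9; EF_G = 9+7 = 16
ES_H = 3; EF_H = 3+7 = 10
ES_I = max(EF_A=5, EF_B=3) = 5; EF_I = 5+10 = 15
ES_J = max(EF_A=5, EF_C=6, EF_E=4, EF_F=9, EF_G=16, EF_H=10, EF_I=15) = 16; EF_J = 16+14 = 30
Expected project duration μ = 30 days. Critical path: D → G → J.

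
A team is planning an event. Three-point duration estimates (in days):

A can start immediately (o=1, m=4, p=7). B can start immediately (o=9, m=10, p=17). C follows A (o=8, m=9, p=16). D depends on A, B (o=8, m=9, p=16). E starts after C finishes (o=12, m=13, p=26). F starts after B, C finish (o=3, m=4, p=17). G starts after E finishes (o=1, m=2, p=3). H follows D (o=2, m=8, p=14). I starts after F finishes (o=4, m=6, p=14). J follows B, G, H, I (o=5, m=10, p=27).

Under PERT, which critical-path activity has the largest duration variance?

J

te_A = (1 + 4·4 + 7)/6 = 24/6 = 4; σ²_A = ((7−1)/6)² = 1.000
te_B = (9 + 4·10 + 17)/6 = 66/6 = 11; σ²_B = ((17−9)/6)² = 1.778
te_C = (8 + 4·9 + 16)/6 = 60/6 = 10; σ²_C = ((16−8)/6)² = 1.778
te_D = (8 + 4·9 + 16)/6 = 60/6 = 10; σ²_D = ((16−8)/6)² = 1.778
te_E = (12 + 4·13 + 26)/6 = 90/6 = 15; σ²_E = ((26−12)/6)² = 5.444
te_F = (3 + 4·4 + 17)/6 = 36/6 = 6; σ²_F = ((17−3)/6)² = 5.444
te_G = (1 + 4·2 + 3)/6 = 12/6 = 2; σ²_G = ((3−1)/6)² = 0.111
te_H = (2 + 4·8 + 14)/6 = 48/6 = 8; σ²_H = ((14−2)/6)² = 4.000
te_I = (4 + 4·6 + 14)/6 = 42/6 = 7; σ²_I = ((14−4)/6)² = 2.778
te_J = (5 + 4·10 + 27)/6 = 72/6 = 12; σ²_J = ((27−5)/6)² = 13.444

Forward pass:
ES_A = 0; EF_A = 4
ES_B = 0; EF_B = 11
ES_C = 4; EF_C = 4+10 = 14
ES_D = max(EF_A=4, EF_B=11) = 11; EF_D = 11+10 = 21
ES_E = 14; EF_E = 14+15 = 29
ES_F = max(EF_B=11, EF_C=14) = 14; EF_F = 14+6 = 20
ES_G = 29; EF_G = 29+2 = 31
ES_H = 21; EF_H = 21+8 = 29
ES_I = 20; EF_I = 20+7 = 27
ES_J = max(EF_B=11, EF_G=31, EF_H=29, EF_I=27) = 31; EF_J = 31+12 = 43
Expected project duration μ = 43 days. Critical path: A → C → E → G → J.

Variances on critical path: σ²_A=1.000, σ²_C=1.778, σ²_E=5.444, σ²_G=0.111, σ²_J=13.444.
Largest is σ²_J = 13.444.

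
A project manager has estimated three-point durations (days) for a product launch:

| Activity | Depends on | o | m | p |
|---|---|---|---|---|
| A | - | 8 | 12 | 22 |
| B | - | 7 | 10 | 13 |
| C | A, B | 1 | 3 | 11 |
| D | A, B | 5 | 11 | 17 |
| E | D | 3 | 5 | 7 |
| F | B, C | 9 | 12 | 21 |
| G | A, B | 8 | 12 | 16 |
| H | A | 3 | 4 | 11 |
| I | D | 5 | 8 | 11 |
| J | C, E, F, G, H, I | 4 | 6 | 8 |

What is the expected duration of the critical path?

38 days

te_A = (8 + 4·12 + 22)/6 = 78/6 = 13
te_B = (7 + 4·10 + 13)/6 = 60/6 = 10
te_C = (1 + 4·3 + 11)/6 = 24/6 = 4
te_D = (5 + 4·11 + 17)/6 = 66/6 = 11
te_E = (3 + 4·5 + 7)/6 = 30/6 = 5
te_F = (9 + 4·12 + 21)/6 = 78/6 = 13
te_G = (8 + 4·12 + 16)/6 = 72/6 = 12
te_H = (3 + 4·4 + 11)/6 = 30/6 = 5
te_I = (5 + 4·8 + 11)/6 = 48/6 = 8
te_J = (4 + 4·6 + 8)/6 = 36/6 = 6

Forward pass:
ES_A = 0; EF_A = 13
ES_B = 0; EF_B = 10
ES_C = max(EF_A=13, EF_B=10) = 13; EF_C = 13+4 = 17
ES_D = max(EF_A=13, EF_B=10) = 13; EF_D = 13+11 = 24
ES_E = 24; EF_E = 24+5 = 29
ES_F = max(EF_B=10, EF_C=17) = 17; EF_F = 17+13 = 30
ES_G = max(EF_A=13, EF_B=10) = 13; EF_G = 13+12 = 25
ES_H = 13; EF_H = 13+5 = 18
ES_I = 24; EF_I = 24+8 = 32
ES_J = max(EF_C=17, EF_E=29, EF_F=30, EF_G=25, EF_H=18, EF_I=32) = 32; EF_J = 32+6 = 38
Expected project duration μ = 38 days. Critical path: A → D → I → J.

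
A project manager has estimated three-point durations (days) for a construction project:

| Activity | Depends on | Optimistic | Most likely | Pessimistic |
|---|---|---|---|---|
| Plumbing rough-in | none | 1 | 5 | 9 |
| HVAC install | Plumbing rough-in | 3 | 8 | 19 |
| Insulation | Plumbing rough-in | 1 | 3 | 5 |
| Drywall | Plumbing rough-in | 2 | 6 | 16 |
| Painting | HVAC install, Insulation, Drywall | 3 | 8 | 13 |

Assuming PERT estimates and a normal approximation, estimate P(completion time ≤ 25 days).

te_Plumbing rough-in = (1 + 4·5 + 9)/6 = 30/6 = 5; σ²_Plumbing rough-in = ((9−1)/6)² = 1.778
te_HVAC install = (3 + 4·8 + 19)/6 = 54/6 = 9; σ²_HVAC install = ((19−3)/6)² = 7.111
te_Insulation = (1 + 4·3 + 5)/6 = 18/6 = 3; σ²_Insulation = ((5−1)/6)² = 0.444
te_Drywall = (2 + 4·6 + 16)/6 = 42/6 = 7; σ²_Drywall = ((16−2)/6)² = 5.444
te_Painting = (3 + 4·8 + 13)/6 = 48/6 = 8; σ²_Painting = ((13−3)/6)² = 2.778

Forward pass:
ES_Plumbing rough-in = 0; EF_Plumbing rough-in = 5
ES_HVAC install = 5; EF_HVAC install = 5+9 = 14
ES_Insulation = 5; EF_Insulation = 5+3 = 8
ES_Drywall = 5; EF_Drywall = 5+7 = 12
ES_Painting = max(EF_HVAC install=14, EF_Insulation=8, EF_Drywall=12) = 14; EF_Painting = 14+8 = 22
Expected project duration μ = 22 days. Critical path: Plumbing rough-in → HVAC install → Painting.

Variance along critical path = 1.778 + 7.111 + 2.778 = 11.667; σ = √11.667 = 3.416 days.
Z = (25 − 22) / 3.416 = 0.878
P(T ≤ 25) = Φ(0.878) ≈ 0.810

0.810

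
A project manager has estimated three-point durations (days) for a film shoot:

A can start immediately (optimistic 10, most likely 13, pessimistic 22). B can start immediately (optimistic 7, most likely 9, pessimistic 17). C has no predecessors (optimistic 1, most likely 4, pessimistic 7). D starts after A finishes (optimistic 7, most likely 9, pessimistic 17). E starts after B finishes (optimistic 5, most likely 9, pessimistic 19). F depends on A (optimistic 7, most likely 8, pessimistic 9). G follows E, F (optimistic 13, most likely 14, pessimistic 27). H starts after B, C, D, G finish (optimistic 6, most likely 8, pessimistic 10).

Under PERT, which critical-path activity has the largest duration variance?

te_A = (10 + 4·13 + 22)/6 = 84/6 = 14; σ²_A = ((22−10)/6)² = 4.000
te_B = (7 + 4·9 + 17)/6 = 60/6 = 10; σ²_B = ((17−7)/6)² = 2.778
te_C = (1 + 4·4 + 7)/6 = 24/6 = 4; σ²_C = ((7−1)/6)² = 1.000
te_D = (7 + 4·9 + 17)/6 = 60/6 = 10; σ²_D = ((17−7)/6)² = 2.778
te_E = (5 + 4·9 + 19)/6 = 60/6 = 10; σ²_E = ((19−5)/6)² = 5.444
te_F = (7 + 4·8 + 9)/6 = 48/6 = 8; σ²_F = ((9−7)/6)² = 0.111
te_G = (13 + 4·14 + 27)/6 = 96/6 = 16; σ²_G = ((27−13)/6)² = 5.444
te_H = (6 + 4·8 + 10)/6 = 48/6 = 8; σ²_H = ((10−6)/6)² = 0.444

Forward pass:
ES_A = 0; EF_A = 14
ES_B = 0; EF_B = 10
ES_C = 0; EF_C = 4
ES_D = 14; EF_D = 14+10 = 24
ES_E = 10; EF_E = 10+10 = 20
ES_F = 14; EF_F = 14+8 = 22
ES_G = max(EF_E=20, EF_F=22) = 22; EF_G = 22+16 = 38
ES_H = max(EF_B=10, EF_C=4, EF_D=24, EF_G=38) = 38; EF_H = 38+8 = 46
Expected project duration μ = 46 days. Critical path: A → F → G → H.

Variances on critical path: σ²_A=4.000, σ²_F=0.111, σ²_G=5.444, σ²_H=0.444.
Largest is σ²_G = 5.444.

G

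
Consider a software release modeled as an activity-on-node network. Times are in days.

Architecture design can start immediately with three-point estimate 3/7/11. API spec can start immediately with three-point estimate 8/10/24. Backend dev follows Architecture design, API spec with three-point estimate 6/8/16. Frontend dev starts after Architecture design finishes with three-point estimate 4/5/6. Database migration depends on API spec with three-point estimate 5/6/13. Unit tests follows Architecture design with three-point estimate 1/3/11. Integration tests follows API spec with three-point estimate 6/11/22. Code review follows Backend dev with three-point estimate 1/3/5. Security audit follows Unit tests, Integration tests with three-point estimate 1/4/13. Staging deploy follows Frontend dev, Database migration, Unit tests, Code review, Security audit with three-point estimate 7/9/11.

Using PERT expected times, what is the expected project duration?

te_Architecture design = (3 + 4·7 + 11)/6 = 42/6 = 7
te_API spec = (8 + 4·10 + 24)/6 = 72/6 = 12
te_Backend dev = (6 + 4·8 + 16)/6 = 54/6 = 9
te_Frontend dev = (4 + 4·5 + 6)/6 = 30/6 = 5
te_Database migration = (5 + 4·6 + 13)/6 = 42/6 = 7
te_Unit tests = (1 + 4·3 + 11)/6 = 24/6 = 4
te_Integration tests = (6 + 4·11 + 22)/6 = 72/6 = 12
te_Code review = (1 + 4·3 + 5)/6 = 18/6 = 3
te_Security audit = (1 + 4·4 + 13)/6 = 30/6 = 5
te_Staging deploy = (7 + 4·9 + 11)/6 = 54/6 = 9

Forward pass:
ES_Architecture design = 0; EF_Architecture design = 7
ES_API spec = 0; EF_API spec = 12
ES_Backend dev = max(EF_Architecture design=7, EF_API spec=12) = 12; EF_Backend dev = 12+9 = 21
ES_Frontend dev = 7; EF_Frontend dev = 7+5 = 12
ES_Database migration = 12; EF_Database migration = 12+7 = 19
ES_Unit tests = 7; EF_Unit tests = 7+4 = 11
ES_Integration tests = 12; EF_Integration tests = 12+12 = 24
ES_Code review = 21; EF_Code review = 21+3 = 24
ES_Security audit = max(EF_Unit tests=11, EF_Integration tests=24) = 24; EF_Security audit = 24+5 = 29
ES_Staging deploy = max(EF_Frontend dev=12, EF_Database migration=19, EF_Unit tests=11, EF_Code review=24, EF_Security audit=29) = 29; EF_Staging deploy = 29+9 = 38
Expected project duration μ = 38 days. Critical path: API spec → Integration tests → Security audit → Staging deploy.

38 days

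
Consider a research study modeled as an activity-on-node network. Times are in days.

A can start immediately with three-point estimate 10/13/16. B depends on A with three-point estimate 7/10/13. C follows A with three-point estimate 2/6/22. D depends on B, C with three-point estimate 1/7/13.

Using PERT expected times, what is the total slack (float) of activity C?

te_A = (10 + 4·13 + 16)/6 = 78/6 = 13
te_B = (7 + 4·10 + 13)/6 = 60/6 = 10
te_C = (2 + 4·6 + 22)/6 = 48/6 = 8
te_D = (1 + 4·7 + 13)/6 = 42/6 = 7

Forward pass:
ES_A = 0; EF_A = 13
ES_B = 13; EF_B = 13+10 = 23
ES_C = 13; EF_C = 13+8 = 21
ES_D = max(EF_B=23, EF_C=21) = 23; EF_D = 23+7 = 30
Expected project duration μ = 30 days. Critical path: A → B → D.

Backward pass:
LF_D = 30; LS_D = 30−7 = 23
LF_C = LS_D = 23; LS_C = 23−8 = 15
LF_B = LS_D = 23; LS_B = 23−10 = 13
LF_A = min(LS_B=13, LS_C=15) = 13; LS_A = 13−13 = 0
Slack_C = LS_C − ES_C = 15 − 13 = 2

2 days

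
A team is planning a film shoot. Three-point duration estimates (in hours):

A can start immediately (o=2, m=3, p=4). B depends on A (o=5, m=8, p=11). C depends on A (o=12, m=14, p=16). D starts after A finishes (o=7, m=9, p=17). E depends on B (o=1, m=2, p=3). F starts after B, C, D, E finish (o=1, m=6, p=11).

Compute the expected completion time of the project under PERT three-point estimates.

te_A = (2 + 4·3 + 4)/6 = 18/6 = 3
te_B = (5 + 4·8 + 11)/6 = 48/6 = 8
te_C = (12 + 4·14 + 16)/6 = 84/6 = 14
te_D = (7 + 4·9 + 17)/6 = 60/6 = 10
te_E = (1 + 4·2 + 3)/6 = 12/6 = 2
te_F = (1 + 4·6 + 11)/6 = 36/6 = 6

Forward pass:
ES_A = 0; EF_A = 3
ES_B = 3; EF_B = 3+8 = 11
ES_C = 3; EF_C = 3+14 = 17
ES_D = 3; EF_D = 3+10 = 13
ES_E = 11; EF_E = 11+2 = 13
ES_F = max(EF_B=11, EF_C=17, EF_D=13, EF_E=13) = 17; EF_F = 17+6 = 23
Expected project duration μ = 23 hours. Critical path: A → C → F.

23 hours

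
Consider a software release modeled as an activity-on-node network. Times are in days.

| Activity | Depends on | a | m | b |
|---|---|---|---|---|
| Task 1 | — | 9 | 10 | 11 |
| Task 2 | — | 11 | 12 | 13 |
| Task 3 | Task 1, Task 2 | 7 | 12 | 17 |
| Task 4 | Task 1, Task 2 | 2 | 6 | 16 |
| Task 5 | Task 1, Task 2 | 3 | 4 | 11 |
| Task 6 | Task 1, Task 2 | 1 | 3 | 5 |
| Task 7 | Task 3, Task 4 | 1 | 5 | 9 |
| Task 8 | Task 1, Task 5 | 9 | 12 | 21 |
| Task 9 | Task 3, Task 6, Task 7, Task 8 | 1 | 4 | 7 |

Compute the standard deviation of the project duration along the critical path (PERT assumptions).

te_Task 1 = (9 + 4·10 + 11)/6 = 60/6 = 10; σ²_Task 1 = ((11−9)/6)² = 0.111
te_Task 2 = (11 + 4·12 + 13)/6 = 72/6 = 12; σ²_Task 2 = ((13−11)/6)² = 0.111
te_Task 3 = (7 + 4·12 + 17)/6 = 72/6 = 12; σ²_Task 3 = ((17−7)/6)² = 2.778
te_Task 4 = (2 + 4·6 + 16)/6 = 42/6 = 7; σ²_Task 4 = ((16−2)/6)² = 5.444
te_Task 5 = (3 + 4·4 + 11)/6 = 30/6 = 5; σ²_Task 5 = ((11−3)/6)² = 1.778
te_Task 6 = (1 + 4·3 + 5)/6 = 18/6 = 3; σ²_Task 6 = ((5−1)/6)² = 0.444
te_Task 7 = (1 + 4·5 + 9)/6 = 30/6 = 5; σ²_Task 7 = ((9−1)/6)² = 1.778
te_Task 8 = (9 + 4·12 + 21)/6 = 78/6 = 13; σ²_Task 8 = ((21−9)/6)² = 4.000
te_Task 9 = (1 + 4·4 + 7)/6 = 24/6 = 4; σ²_Task 9 = ((7−1)/6)² = 1.000

Forward pass:
ES_Task 1 = 0; EF_Task 1 = 10
ES_Task 2 = 0; EF_Task 2 = 12
ES_Task 3 = max(EF_Task 1=10, EF_Task 2=12) = 12; EF_Task 3 = 12+12 = 24
ES_Task 4 = max(EF_Task 1=10, EF_Task 2=12) = 12; EF_Task 4 = 12+7 = 19
ES_Task 5 = max(EF_Task 1=10, EF_Task 2=12) = 12; EF_Task 5 = 12+5 = 17
ES_Task 6 = max(EF_Task 1=10, EF_Task 2=12) = 12; EF_Task 6 = 12+3 = 15
ES_Task 7 = max(EF_Task 3=24, EF_Task 4=19) = 24; EF_Task 7 = 24+5 = 29
ES_Task 8 = max(EF_Task 1=10, EF_Task 5=17) = 17; EF_Task 8 = 17+13 = 30
ES_Task 9 = max(EF_Task 3=24, EF_Task 6=15, EF_Task 7=29, EF_Task 8=30) = 30; EF_Task 9 = 30+4 = 34
Expected project duration μ = 34 days. Critical path: Task 2 → Task 5 → Task 8 → Task 9.

Variance along critical path = 0.111 + 1.778 + 4.000 + 1.000 = 6.889
σ = √6.889 = 2.625 days

2.62 days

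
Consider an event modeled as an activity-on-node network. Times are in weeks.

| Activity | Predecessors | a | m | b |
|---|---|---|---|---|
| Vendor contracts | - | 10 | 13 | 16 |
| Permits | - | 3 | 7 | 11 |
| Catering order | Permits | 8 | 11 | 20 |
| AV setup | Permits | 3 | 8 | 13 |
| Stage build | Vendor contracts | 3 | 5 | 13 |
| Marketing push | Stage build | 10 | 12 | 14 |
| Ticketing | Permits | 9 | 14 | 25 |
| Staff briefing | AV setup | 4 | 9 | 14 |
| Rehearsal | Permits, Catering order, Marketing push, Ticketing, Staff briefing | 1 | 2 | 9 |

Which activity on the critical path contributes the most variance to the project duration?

Stage build

te_Vendor contracts = (10 + 4·13 + 16)/6 = 78/6 = 13; σ²_Vendor contracts = ((16−10)/6)² = 1.000
te_Permits = (3 + 4·7 + 11)/6 = 42/6 = 7; σ²_Permits = ((11−3)/6)² = 1.778
te_Catering order = (8 + 4·11 + 20)/6 = 72/6 = 12; σ²_Catering order = ((20−8)/6)² = 4.000
te_AV setup = (3 + 4·8 + 13)/6 = 48/6 = 8; σ²_AV setup = ((13−3)/6)² = 2.778
te_Stage build = (3 + 4·5 + 13)/6 = 36/6 = 6; σ²_Stage build = ((13−3)/6)² = 2.778
te_Marketing push = (10 + 4·12 + 14)/6 = 72/6 = 12; σ²_Marketing push = ((14−10)/6)² = 0.444
te_Ticketing = (9 + 4·14 + 25)/6 = 90/6 = 15; σ²_Ticketing = ((25−9)/6)² = 7.111
te_Staff briefing = (4 + 4·9 + 14)/6 = 54/6 = 9; σ²_Staff briefing = ((14−4)/6)² = 2.778
te_Rehearsal = (1 + 4·2 + 9)/6 = 18/6 = 3; σ²_Rehearsal = ((9−1)/6)² = 1.778

Forward pass:
ES_Vendor contracts = 0; EF_Vendor contracts = 13
ES_Permits = 0; EF_Permits = 7
ES_Catering order = 7; EF_Catering order = 7+12 = 19
ES_AV setup = 7; EF_AV setup = 7+8 = 15
ES_Stage build = 13; EF_Stage build = 13+6 = 19
ES_Marketing push = 19; EF_Marketing push = 19+12 = 31
ES_Ticketing = 7; EF_Ticketing = 7+15 = 22
ES_Staff briefing = 15; EF_Staff briefing = 15+9 = 24
ES_Rehearsal = max(EF_Permits=7, EF_Catering order=19, EF_Marketing push=31, EF_Ticketing=22, EF_Staff briefing=24) = 31; EF_Rehearsal = 31+3 = 34
Expected project duration μ = 34 weeks. Critical path: Vendor contracts → Stage build → Marketing push → Rehearsal.

Variances on critical path: σ²_Vendor contracts=1.000, σ²_Stage build=2.778, σ²_Marketing push=0.444, σ²_Rehearsal=1.778.
Largest is σ²_Stage build = 2.778.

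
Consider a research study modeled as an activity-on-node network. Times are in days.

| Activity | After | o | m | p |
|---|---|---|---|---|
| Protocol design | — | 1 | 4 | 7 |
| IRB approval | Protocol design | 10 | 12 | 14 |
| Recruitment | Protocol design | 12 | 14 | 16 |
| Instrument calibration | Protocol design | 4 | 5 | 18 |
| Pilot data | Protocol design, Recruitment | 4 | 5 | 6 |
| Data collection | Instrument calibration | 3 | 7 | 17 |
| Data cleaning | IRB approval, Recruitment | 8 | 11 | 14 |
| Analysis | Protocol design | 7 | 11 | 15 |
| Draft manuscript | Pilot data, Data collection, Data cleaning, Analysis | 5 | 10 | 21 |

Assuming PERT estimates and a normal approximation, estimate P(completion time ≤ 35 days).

te_Protocol design = (1 + 4·4 + 7)/6 = 24/6 = 4; σ²_Protocol design = ((7−1)/6)² = 1.000
te_IRB approval = (10 + 4·12 + 14)/6 = 72/6 = 12; σ²_IRB approval = ((14−10)/6)² = 0.444
te_Recruitment = (12 + 4·14 + 16)/6 = 84/6 = 14; σ²_Recruitment = ((16−12)/6)² = 0.444
te_Instrument calibration = (4 + 4·5 + 18)/6 = 42/6 = 7; σ²_Instrument calibration = ((18−4)/6)² = 5.444
te_Pilot data = (4 + 4·5 + 6)/6 = 30/6 = 5; σ²_Pilot data = ((6−4)/6)² = 0.111
te_Data collection = (3 + 4·7 + 17)/6 = 48/6 = 8; σ²_Data collection = ((17−3)/6)² = 5.444
te_Data cleaning = (8 + 4·11 + 14)/6 = 66/6 = 11; σ²_Data cleaning = ((14−8)/6)² = 1.000
te_Analysis = (7 + 4·11 + 15)/6 = 66/6 = 11; σ²_Analysis = ((15−7)/6)² = 1.778
te_Draft manuscript = (5 + 4·10 + 21)/6 = 66/6 = 11; σ²_Draft manuscript = ((21−5)/6)² = 7.111

Forward pass:
ES_Protocol design = 0; EF_Protocol design = 4
ES_IRB approval = 4; EF_IRB approval = 4+12 = 16
ES_Recruitment = 4; EF_Recruitment = 4+14 = 18
ES_Instrument calibration = 4; EF_Instrument calibration = 4+7 = 11
ES_Pilot data = max(EF_Protocol design=4, EF_Recruitment=18) = 18; EF_Pilot data = 18+5 = 23
ES_Data collection = 11; EF_Data collection = 11+8 = 19
ES_Data cleaning = max(EF_IRB approval=16, EF_Recruitment=18) = 18; EF_Data cleaning = 18+11 = 29
ES_Analysis = 4; EF_Analysis = 4+11 = 15
ES_Draft manuscript = max(EF_Pilot data=23, EF_Data collection=19, EF_Data cleaning=29, EF_Analysis=15) = 29; EF_Draft manuscript = 29+11 = 40
Expected project duration μ = 40 days. Critical path: Protocol design → Recruitment → Data cleaning → Draft manuscript.

Variance along critical path = 1.000 + 0.444 + 1.000 + 7.111 = 9.556; σ = √9.556 = 3.091 days.
Z = (35 − 40) / 3.091 = -1.617
P(T ≤ 35) = Φ(-1.617) ≈ 0.053

0.053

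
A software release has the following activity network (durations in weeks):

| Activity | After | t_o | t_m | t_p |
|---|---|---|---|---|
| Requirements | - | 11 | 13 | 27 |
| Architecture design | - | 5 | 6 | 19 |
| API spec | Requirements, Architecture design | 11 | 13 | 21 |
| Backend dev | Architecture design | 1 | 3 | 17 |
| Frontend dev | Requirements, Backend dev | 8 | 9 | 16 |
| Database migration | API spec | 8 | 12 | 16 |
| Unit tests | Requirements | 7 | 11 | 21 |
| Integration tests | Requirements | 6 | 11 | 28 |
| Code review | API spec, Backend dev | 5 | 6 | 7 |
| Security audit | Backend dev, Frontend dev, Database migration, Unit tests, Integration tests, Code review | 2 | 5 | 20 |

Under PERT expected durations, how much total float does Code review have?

te_Requirements = (11 + 4·13 + 27)/6 = 90/6 = 15
te_Architecture design = (5 + 4·6 + 19)/6 = 48/6 = 8
te_API spec = (11 + 4·13 + 21)/6 = 84/6 = 14
te_Backend dev = (1 + 4·3 + 17)/6 = 30/6 = 5
te_Frontend dev = (8 + 4·9 + 16)/6 = 60/6 = 10
te_Database migration = (8 + 4·12 + 16)/6 = 72/6 = 12
te_Unit tests = (7 + 4·11 + 21)/6 = 72/6 = 12
te_Integration tests = (6 + 4·11 + 28)/6 = 78/6 = 13
te_Code review = (5 + 4·6 + 7)/6 = 36/6 = 6
te_Security audit = (2 + 4·5 + 20)/6 = 42/6 = 7

Forward pass:
ES_Requirements = 0; EF_Requirements = 15
ES_Architecture design = 0; EF_Architecture design = 8
ES_API spec = max(EF_Requirements=15, EF_Architecture design=8) = 15; EF_API spec = 15+14 = 29
ES_Backend dev = 8; EF_Backend dev = 8+5 = 13
ES_Frontend dev = max(EF_Requirements=15, EF_Backend dev=13) = 15; EF_Frontend dev = 15+10 = 25
ES_Database migration = 29; EF_Database migration = 29+12 = 41
ES_Unit tests = 15; EF_Unit tests = 15+12 = 27
ES_Integration tests = 15; EF_Integration tests = 15+13 = 28
ES_Code review = max(EF_API spec=29, EF_Backend dev=13) = 29; EF_Code review = 29+6 = 35
ES_Security audit = max(EF_Backend dev=13, EF_Frontend dev=25, EF_Database migration=41, EF_Unit tests=27, EF_Integration tests=28, EF_Code review=35) = 41; EF_Security audit = 41+7 = 48
Expected project duration μ = 48 weeks. Critical path: Requirements → API spec → Database migration → Security audit.

Backward pass:
LF_Security audit = 48; LS_Security audit = 48−7 = 41
LF_Code review = LS_Security audit = 41; LS_Code review = 41−6 = 35
LF_Integration tests = LS_Security audit = 41; LS_Integration tests = 41−13 = 28
LF_Unit tests = LS_Security audit = 41; LS_Unit tests = 41−12 = 29
LF_Database migration = LS_Security audit = 41; LS_Database migration = 41−12 = 29
LF_Frontend dev = LS_Security audit = 41; LS_Frontend dev = 41−10 = 31
LF_Backend dev = min(LS_Frontend dev=31, LS_Code review=35, LS_Security audit=41) = 31; LS_Backend dev = 31−5 = 26
LF_API spec = min(LS_Database migration=29, LS_Code review=35) = 29; LS_API spec = 29−14 = 15
LF_Architecture design = min(LS_API spec=15, LS_Backend dev=26) = 15; LS_Architecture design = 15−8 = 7
LF_Requirements = min(LS_API spec=15, LS_Frontend dev=31, LS_Unit tests=29, LS_Integration tests=28) = 15; LS_Requirements = 15−15 = 0
Slack_Code review = LS_Code review − ES_Code review = 35 − 29 = 6

6 weeks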